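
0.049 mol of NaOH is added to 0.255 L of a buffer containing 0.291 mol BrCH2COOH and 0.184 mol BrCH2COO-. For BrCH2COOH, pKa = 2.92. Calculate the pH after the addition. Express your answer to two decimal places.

pH = 2.90

After neutralization: n(BrCH2COOH) = 0.242 mol, n(BrCH2COO-) = 0.233 mol.
pH = pKa + log(n_BrCH2COO-/n_BrCH2COOH) = 2.92 + log(0.233/0.242) = 2.92 + (-0.016)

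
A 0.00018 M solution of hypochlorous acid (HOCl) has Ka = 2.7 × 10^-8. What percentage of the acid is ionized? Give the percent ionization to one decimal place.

HOCl ⇌ OCl- + H+; let x = [H+] at equilibrium.
x ≈ √(Ka·C₀) = √(2.7 × 10^-8 × 0.00018) = 2.20 × 10^-6 M
% ionization = x/C₀ × 100% = 2.20 × 10^-6/0.00018 × 100% = 1.2%

1.2%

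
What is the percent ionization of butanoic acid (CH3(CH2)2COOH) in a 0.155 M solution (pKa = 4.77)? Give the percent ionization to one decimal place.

1.0%

CH3(CH2)2COOH ⇌ CH3(CH2)2COO- + H+; let x = [H+] at equilibrium.
Ka = 10^(−4.77) = 1.70 × 10^-5
x ≈ √(Ka·C₀) = √(1.70 × 10^-5 × 0.155) = 1.62 × 10^-3 M
% ionization = x/C₀ × 100% = 1.62 × 10^-3/0.155 × 100% = 1.0%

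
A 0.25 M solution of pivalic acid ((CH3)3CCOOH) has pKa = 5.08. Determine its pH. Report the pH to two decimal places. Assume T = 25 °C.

pH = 2.84

(CH3)3CCOOH ⇌ (CH3)3CCOO- + H+
Ka = 10^(−5.08) = 8.32 × 10^-6
From the ICE table, Ka = [H+]²/(0.25 − [H+]) = 8.32 × 10^-6.
Neglecting [H+] in the denominator: [H+] = √(8.32 × 10^-6 × 0.25) = 1.44 × 10^-3 M
Check: 0.58% ionized — well under 5%, approximation valid.
pH = −log[H+] = −log(1.44 × 10^-3) = 2.84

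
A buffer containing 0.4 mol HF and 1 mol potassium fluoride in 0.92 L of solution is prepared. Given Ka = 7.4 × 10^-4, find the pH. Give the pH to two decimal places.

pH = 3.53

pKa = −log(7.4 × 10^-4) = 3.131
Henderson–Hasselbalch: pH = pKa + log([F-]/[HF]) = 3.131 + log(1/0.4)
pH = 3.131 + (+0.398) = 3.53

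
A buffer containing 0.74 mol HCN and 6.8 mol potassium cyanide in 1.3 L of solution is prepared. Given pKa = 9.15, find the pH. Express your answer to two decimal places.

pH = pKa + log([A⁻]/[HA]) = 9.15 + log(6.8/0.74)
pH = 9.15 + (+0.963) = 10.11

pH = 10.11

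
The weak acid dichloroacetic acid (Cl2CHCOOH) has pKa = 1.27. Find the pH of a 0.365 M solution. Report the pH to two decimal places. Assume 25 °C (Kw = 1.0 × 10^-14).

pH = 0.94

Cl2CHCOOH ⇌ Cl2CHCOO- + H+
Ka = 10^(−1.27) = 5.37 × 10^-2
From the ICE table, Ka = x²/(0.365 − x) = 5.37 × 10^-2.
Here C₀/Ka ≈ 6.8, so the small-x approximation fails. Use the quadratic:
x = (−Ka + √(Ka² + 4·Ka·C₀))/2 = 1.16 × 10^-1 M
pH = −log(1.16 × 10^-1) = 0.94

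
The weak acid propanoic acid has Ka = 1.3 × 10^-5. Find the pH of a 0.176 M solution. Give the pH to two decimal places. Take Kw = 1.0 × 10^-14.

CH3CH2COOH ⇌ CH3CH2COO- + H+
Let x = [H+] at equilibrium. Ka = x²/(0.176 − x).
Since Ka ≪ C₀, x ≈ √(Ka·C₀) = 1.51 × 10^-3 M.
(x/C₀ = 0.86% < 5%, so the approximation holds.)
pH = −log[H+] = −log(1.51 × 10^-3) = 2.82

pH = 2.82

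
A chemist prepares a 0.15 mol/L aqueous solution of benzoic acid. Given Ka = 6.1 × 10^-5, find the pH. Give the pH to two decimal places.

C6H5COOH ⇌ C6H5COO- + H+
Let x = [H+] at equilibrium. Ka = x²/(0.15 − x).
Assume x ≪ 0.15: x ≈ √(6.1 × 10^-5 × 0.15) = 3.02 × 10^-3 M
Check: 2% ionized — well under 5%, approximation valid.
pH = −log[H+] = −log(3.02 × 10^-3) = 2.52

pH = 2.52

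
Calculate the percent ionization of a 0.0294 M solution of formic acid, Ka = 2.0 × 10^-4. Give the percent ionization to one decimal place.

7.9%

HCOOH ⇌ HCOO- + H+; let x = [H+] at equilibrium.
Solve x² + 0.0002x − 5.88e-06 = 0 → x = 2.33 × 10^-3 M
% ionization = x/C₀ × 100% = 2.33 × 10^-3/0.0294 × 100% = 7.9%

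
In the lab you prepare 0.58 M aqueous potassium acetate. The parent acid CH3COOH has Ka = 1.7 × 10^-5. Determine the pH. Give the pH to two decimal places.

CH3COO- is the conjugate base of the weak acid CH3COOH.
Kb = Kw/Ka = 1.0×10^-14 / 1.7 × 10^-5 = 5.88 × 10^-10
Kb = [OH-]²/(0.58 − [OH-]) = 5.88 × 10^-10
Since Kb ≪ C₀, [OH-] ≈ √(Kb·C₀) = 1.85 × 10^-5 M.
pOH = 4.73, so pH = 14.00 − pOH = 9.27

pH = 9.27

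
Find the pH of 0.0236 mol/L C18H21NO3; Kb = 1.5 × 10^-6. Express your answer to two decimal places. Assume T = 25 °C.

C18H21NO3 + H2O ⇌ C18H22NO3+ + OH-
Kb = x²/(0.0236 − x) = 1.5 × 10^-6
Since Kb ≪ C₀, x ≈ √(Kb·C₀) = 1.88 × 10^-4 M.
pOH = 3.73, so pH = 14.00 − pOH = 10.27

pH = 10.27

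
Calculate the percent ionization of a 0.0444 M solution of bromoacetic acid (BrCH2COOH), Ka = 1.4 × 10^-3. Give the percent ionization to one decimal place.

BrCH2COOH ⇌ BrCH2COO- + H+; let x = [H+] at equilibrium.
Ka = x²/(C₀ − x); solving the quadratic gives x = 7.22 × 10^-3 M.
Fraction ionized = 7.22 × 10^-3 / 0.0444 = 0.1626 → 16.3%

16.3%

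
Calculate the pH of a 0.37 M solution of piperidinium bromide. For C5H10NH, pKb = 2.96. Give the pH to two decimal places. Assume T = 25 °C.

pH = 5.74

C5H10NH2+ is the conjugate acid of the weak base C5H10NH.
Kb = 10^(−2.96) = 1.10 × 10^-3
Ka = Kw/Kb = 1.0×10^-14 / 1.10 × 10^-3 = 9.09 × 10^-12
From the ICE table, Ka = x²/(0.37 − x) = 9.09 × 10^-12.
Assume x ≪ 0.37: x ≈ √(9.09 × 10^-12 × 0.37) = 1.83 × 10^-6 M
pH = −log(1.83 × 10^-6) = 5.74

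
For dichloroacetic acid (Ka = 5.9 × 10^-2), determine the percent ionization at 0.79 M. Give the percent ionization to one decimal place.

23.8%

Cl2CHCOOH ⇌ Cl2CHCOO- + H+; let x = [H+] at equilibrium.
Ka = x²/(C₀ − x); solving the quadratic gives x = 1.88 × 10^-1 M.
% ionization = x/C₀ × 100% = 1.88 × 10^-1/0.79 × 100% = 23.8%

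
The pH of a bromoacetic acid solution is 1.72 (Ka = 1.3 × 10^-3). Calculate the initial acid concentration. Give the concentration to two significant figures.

[H+] = 10^(-1.72) = 1.91 × 10^-2 M = x
Ka = x²/(C₀ − x) ⇒ C₀ = x + x²/Ka
C₀ = 1.91 × 10^-2 + (1.91 × 10^-2)²/(1.3 × 10^-3) = 3.00 × 10^-1 M

C₀ = 3.0 × 10^-1 M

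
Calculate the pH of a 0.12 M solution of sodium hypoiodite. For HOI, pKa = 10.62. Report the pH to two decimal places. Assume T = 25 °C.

pH = 11.84

OI- is the conjugate base of the weak acid HOI.
Ka = 10^(−10.62) = 2.40 × 10^-11
Kb = Kw/Ka = 1.0×10^-14 / 2.40 × 10^-11 = 4.17 × 10^-4
Let x = [OH-] at equilibrium. Kb = x²/(0.12 − x).
x is not negligible relative to C₀; solve x² + 0.000417·x − 5e-05 = 0.
x = (−Kb + √(Kb² + 4·Kb·C₀))/2 = 6.87 × 10^-3 M
pOH = 2.16, so pH = 14.00 − pOH = 11.84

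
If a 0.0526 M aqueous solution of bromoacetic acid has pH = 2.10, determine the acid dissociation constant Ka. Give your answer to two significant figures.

Ka = 1.4 × 10^-3

[H+] = 10^(-2.10) = 7.94 × 10^-3 M
At equilibrium [HA] = 0.0526 − 7.94 × 10^-3 = 4.47 × 10^-2 M
Ka = [H+][A-]/[HA] = (7.94 × 10^-3)² / 4.47 × 10^-2 = 1.4 × 10^-3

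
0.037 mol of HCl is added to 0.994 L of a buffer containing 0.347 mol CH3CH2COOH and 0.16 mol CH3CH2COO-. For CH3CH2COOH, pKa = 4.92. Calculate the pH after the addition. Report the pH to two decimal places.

After neutralization: n(CH3CH2COOH) = 0.384 mol, n(CH3CH2COO-) = 0.123 mol.
pH = pKa + log([A⁻]/[HA]) = 4.92 + log(0.123/0.384) = 4.92 -0.494

pH = 4.43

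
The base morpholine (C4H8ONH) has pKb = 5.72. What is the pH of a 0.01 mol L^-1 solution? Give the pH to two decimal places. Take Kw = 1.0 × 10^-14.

pH = 10.14

C4H8ONH + H2O ⇌ C4H8ONH2+ + OH-
Kb = 10^(−5.72) = 1.91 × 10^-6
From the ICE table, Kb = x²/(0.01 − x) = 1.91 × 10^-6.
Neglecting x in the denominator: x = √(1.91 × 10^-6 × 0.01) = 1.38 × 10^-4 M
Check: 1.4% ionized — well under 5%, approximation valid.
pOH = 3.86, so pH = 14.00 − pOH = 10.14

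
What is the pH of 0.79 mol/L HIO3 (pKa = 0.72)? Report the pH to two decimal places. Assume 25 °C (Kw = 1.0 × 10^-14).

pH = 0.52

HIO3 ⇌ IO3- + H+
Ka = 10^(−0.72) = 1.91 × 10^-1
From the ICE table, Ka = [H+]²/(0.79 − [H+]) = 1.91 × 10^-1.
[H+] is not negligible relative to C₀; solve [H+]² + 0.191·[H+] − 0.151 = 0.
[H+] = (−Ka + √(Ka² + 4·Ka·C₀))/2 = 3.05 × 10^-1 M
pH = −log(3.05 × 10^-1) = 0.52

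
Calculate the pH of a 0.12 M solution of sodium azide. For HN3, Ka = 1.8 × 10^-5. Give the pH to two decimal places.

pH = 8.91

N3- is the conjugate base of the weak acid HN3.
Kb = Kw/Ka = 1.0×10^-14 / 1.8 × 10^-5 = 5.56 × 10^-10
From the ICE table, Kb = [OH-]²/(0.12 − [OH-]) = 5.56 × 10^-10.
Neglecting [OH-] in the denominator: [OH-] = √(5.56 × 10^-10 × 0.12) = 8.17 × 10^-6 M
pOH = 5.09, so pH = 14.00 − pOH = 8.91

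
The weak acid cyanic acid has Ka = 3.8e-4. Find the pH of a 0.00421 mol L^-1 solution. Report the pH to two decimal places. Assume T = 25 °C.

HOCN ⇌ OCN- + H+
From the ICE table, Ka = x²/(0.00421 − x) = 3.8 × 10^-4.
The 5% rule fails; solving x² + Ka·x − Ka·C₀ = 0 exactly:
x = [−0.00038 + √(0.00038² + 6.4e-06)]/2 = 1.09 × 10^-3 M
pH = −log(1.09 × 10^-3) = 2.96

pH = 2.96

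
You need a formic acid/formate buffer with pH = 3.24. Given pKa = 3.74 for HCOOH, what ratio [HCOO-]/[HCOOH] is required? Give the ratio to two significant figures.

pH = pKa + log(r) ⇒ log(r) = 3.24 − 3.74 = -0.50
r = [HCOO-]/[HCOOH] = 10^(-0.50) = 0.316

ratio = 0.32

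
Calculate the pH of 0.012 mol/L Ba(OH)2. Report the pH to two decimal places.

Ba(OH)2 is a strong base (each formula unit releases 2 OH-); [OH-] = 0.024 M.
pOH = -log(0.024) = 1.62
pH = 14.00 - 1.62 = 12.38

pH = 12.38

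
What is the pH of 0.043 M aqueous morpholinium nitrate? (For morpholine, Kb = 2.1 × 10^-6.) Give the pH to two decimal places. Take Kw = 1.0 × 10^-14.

pH = 4.84

C4H8ONH2+ is the conjugate acid of the weak base C4H8ONH.
Ka = Kw/Kb = 1.0×10^-14 / 2.1 × 10^-6 = 4.76 × 10^-9
Ka = [H+]²/(0.043 − [H+]) = 4.76 × 10^-9
Assume [H+] ≪ 0.043: [H+] ≈ √(4.76 × 10^-9 × 0.043) = 1.43 × 10^-5 M
pH = −log(1.43 × 10^-5) = 4.84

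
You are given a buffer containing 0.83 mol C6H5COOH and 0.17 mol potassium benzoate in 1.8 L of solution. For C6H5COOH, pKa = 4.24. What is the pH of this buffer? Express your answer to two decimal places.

pH = pKa + log([A⁻]/[HA]) = 4.24 + log(0.17/0.83)
pH = 4.24 + (-0.689) = 3.55

pH = 3.55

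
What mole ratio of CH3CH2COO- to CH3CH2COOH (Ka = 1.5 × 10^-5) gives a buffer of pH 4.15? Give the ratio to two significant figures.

ratio = 0.21

pKa = -log(1.5 × 10^-5) = 4.824
pH = pKa + log(r) ⇒ log(r) = 4.15 − 4.824 = -0.674
r = [CH3CH2COO-]/[CH3CH2COOH] = 10^(-0.674) = 0.212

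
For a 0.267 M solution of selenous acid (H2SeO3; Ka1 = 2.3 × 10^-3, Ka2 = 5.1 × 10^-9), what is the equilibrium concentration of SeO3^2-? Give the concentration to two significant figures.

5.1 × 10^-9 M

First ionization gives [H+] ≈ [HSeO3-] = 2.37 × 10^-2 M.
Second step: Ka2 = [H+][SeO3^2-]/[HSeO3-] ≈ [SeO3^2-] (since [H+] ≈ [HSeO3-]).
So [SeO3^2-] ≈ Ka2.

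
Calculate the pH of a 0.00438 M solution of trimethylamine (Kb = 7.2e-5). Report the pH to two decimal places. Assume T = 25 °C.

pH = 10.72

(CH3)3N + H2O ⇌ (CH3)3NH+ + OH-
Kb = x²/(0.00438 − x) = 7.2 × 10^-5
Here C₀/Kb ≈ 60.8, so the small-x approximation fails. Use the quadratic:
x = (−Kb + √(Kb² + 4·Kb·C₀))/2 = 5.27 × 10^-4 M
pOH = −log(5.27 × 10^-4) = 3.28; pH = 14.00 − 3.28 = 10.72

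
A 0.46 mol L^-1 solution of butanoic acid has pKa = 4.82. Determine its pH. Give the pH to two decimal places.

pH = 2.58

CH3(CH2)2COOH ⇌ CH3(CH2)2COO- + H+
Ka = 10^(−4.82) = 1.51 × 10^-5
From the ICE table, Ka = [H+]²/(0.46 − [H+]) = 1.51 × 10^-5.
Since Ka ≪ C₀, [H+] ≈ √(Ka·C₀) = 2.64 × 10^-3 M.
pH = −log(2.64 × 10^-3) = 2.58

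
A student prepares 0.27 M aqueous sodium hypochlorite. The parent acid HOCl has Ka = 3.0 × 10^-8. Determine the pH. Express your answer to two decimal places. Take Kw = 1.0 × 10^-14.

pH = 10.48

OCl- is the conjugate base of the weak acid HOCl.
Kb = Kw/Ka = 1.0×10^-14 / 3.0 × 10^-8 = 3.33 × 10^-7
Let x = [OH-] at equilibrium. Kb = x²/(0.27 − x).
Neglecting x in the denominator: x = √(3.33 × 10^-7 × 0.27) = 3.00 × 10^-4 M
(x/C₀ = 0.11% < 5%, so the approximation holds.)
pOH = −log(3.00 × 10^-4) = 3.52; pH = 14.00 − 3.52 = 10.48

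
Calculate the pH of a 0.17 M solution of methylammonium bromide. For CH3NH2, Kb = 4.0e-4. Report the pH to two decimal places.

CH3NH3+ is the conjugate acid of the weak base CH3NH2.
Ka = Kw/Kb = 1.0×10^-14 / 4.0 × 10^-4 = 2.50 × 10^-11
Let x = [H+] at equilibrium. Ka = x²/(0.17 − x).
Neglecting x in the denominator: x = √(2.50 × 10^-11 × 0.17) = 2.06 × 10^-6 M
pH = −log[H+] = −log(2.06 × 10^-6) = 5.69

pH = 5.69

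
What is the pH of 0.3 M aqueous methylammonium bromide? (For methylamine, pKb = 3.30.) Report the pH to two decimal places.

pH = 5.61

CH3NH3+ is the conjugate acid of the weak base CH3NH2.
Kb = 10^(−3.30) = 5.01 × 10^-4
Ka = Kw/Kb = 1.0×10^-14 / 5.01 × 10^-4 = 2.00 × 10^-11
From the ICE table, Ka = x²/(0.3 − x) = 2.00 × 10^-11.
Assume x ≪ 0.3: x ≈ √(2.00 × 10^-11 × 0.3) = 2.45 × 10^-6 M
(x/C₀ = 0.00082% < 5%, so the approximation holds.)
pH = −log(2.45 × 10^-6) = 5.61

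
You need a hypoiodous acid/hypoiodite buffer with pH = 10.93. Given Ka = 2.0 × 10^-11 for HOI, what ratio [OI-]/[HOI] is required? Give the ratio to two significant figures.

ratio = 1.7

pKa = -log(2.0 × 10^-11) = 10.699
pH = pKa + log(r) ⇒ log(r) = 10.93 − 10.699 = +0.231
r = [OI-]/[HOI] = 10^(+0.231) = 1.7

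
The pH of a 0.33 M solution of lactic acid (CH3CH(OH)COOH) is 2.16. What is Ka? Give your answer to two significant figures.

[H+] = 10^(-2.16) = 6.92 × 10^-3 M
At equilibrium [HA] = 0.33 − 6.92 × 10^-3 = 3.23 × 10^-1 M
Ka = [H+][A-]/[HA] = (6.92 × 10^-3)² / 3.23 × 10^-1 = 1.5 × 10^-4

Ka = 1.5 × 10^-4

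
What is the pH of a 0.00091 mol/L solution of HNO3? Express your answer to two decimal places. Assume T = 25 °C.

HNO3 is a strong acid and dissociates completely, so [H+] = 0.00091 M.
pH = -log(0.00091) = 3.04

pH = 3.04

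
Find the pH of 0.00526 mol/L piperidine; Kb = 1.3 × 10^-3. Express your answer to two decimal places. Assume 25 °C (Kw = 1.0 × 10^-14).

C5H10NH + H2O ⇌ C5H10NH2+ + OH-
Let x = [OH-] at equilibrium. Kb = x²/(0.00526 − x).
Here C₀/Kb ≈ 4.05, so the small-x approximation fails. Use the quadratic:
x = [−0.0013 + √(0.0013² + 2.74e-05)]/2 = 2.04 × 10^-3 M
pOH = −log(2.04 × 10^-3) = 2.69; pH = 14.00 − 2.69 = 11.31

pH = 11.31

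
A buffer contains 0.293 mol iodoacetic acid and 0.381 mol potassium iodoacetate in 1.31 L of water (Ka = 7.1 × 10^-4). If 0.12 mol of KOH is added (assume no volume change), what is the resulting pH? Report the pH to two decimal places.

pH = 3.61

OH- converts ICH2COOH to ICH2COO-: ICH2COOH → 0.173 mol, ICH2COO- → 0.501 mol.
pKa = −log(7.1 × 10^-4) = 3.149
Henderson–Hasselbalch with mole ratio 0.501/0.173: pH = 3.149 + (+0.462)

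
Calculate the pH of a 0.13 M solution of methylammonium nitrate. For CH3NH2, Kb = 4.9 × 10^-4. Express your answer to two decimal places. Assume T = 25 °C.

CH3NH3+ is the conjugate acid of the weak base CH3NH2.
Ka = Kw/Kb = 1.0×10^-14 / 4.9 × 10^-4 = 2.04 × 10^-11
Let x = [H+] at equilibrium. Ka = x²/(0.13 − x).
Since Ka ≪ C₀, x ≈ √(Ka·C₀) = 1.63 × 10^-6 M.
pH = −log(1.63 × 10^-6) = 5.79

pH = 5.79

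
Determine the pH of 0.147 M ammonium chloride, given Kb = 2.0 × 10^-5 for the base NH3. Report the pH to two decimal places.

pH = 5.07

NH4+ is the conjugate acid of the weak base NH3.
Ka = Kw/Kb = 1.0×10^-14 / 2.0 × 10^-5 = 5.00 × 10^-10
Let x = [H+] at equilibrium. Ka = x²/(0.147 − x).
Neglecting x in the denominator: x = √(5.00 × 10^-10 × 0.147) = 8.57 × 10^-6 M
pH = −log(8.57 × 10^-6) = 5.07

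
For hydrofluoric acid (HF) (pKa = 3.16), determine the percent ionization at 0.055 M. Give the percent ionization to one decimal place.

HF ⇌ F- + H+; let x = [H+] at equilibrium.
Ka = 10^(−3.16) = 6.92 × 10^-4
Solve x² + 0.000692x − 3.81e-05 = 0 → x = 5.83 × 10^-3 M
% ionization = x/C₀ × 100% = 5.83 × 10^-3/0.055 × 100% = 10.6%

10.6%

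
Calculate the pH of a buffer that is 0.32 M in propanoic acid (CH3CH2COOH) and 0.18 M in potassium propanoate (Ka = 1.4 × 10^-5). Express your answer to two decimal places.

pKa = −log(1.4 × 10^-5) = 4.854
pH = pKa + log([A⁻]/[HA]) = 4.854 + log(0.18/0.32)
pH = 4.854 + (-0.250) = 4.60

pH = 4.60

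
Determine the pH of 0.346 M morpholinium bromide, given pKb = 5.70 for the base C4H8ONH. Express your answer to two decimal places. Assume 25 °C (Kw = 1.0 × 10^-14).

C4H8ONH2+ is the conjugate acid of the weak base C4H8ONH.
Kb = 10^(−5.70) = 2.00 × 10^-6
Ka = Kw/Kb = 1.0×10^-14 / 2.00 × 10^-6 = 5.00 × 10^-9
Ka = x²/(0.346 − x) = 5.00 × 10^-9
Neglecting x in the denominator: x = √(5.00 × 10^-9 × 0.346) = 4.16 × 10^-5 M
(x/C₀ = 0.012% < 5%, so the approximation holds.)
pH = −log(4.16 × 10^-5) = 4.38

pH = 4.38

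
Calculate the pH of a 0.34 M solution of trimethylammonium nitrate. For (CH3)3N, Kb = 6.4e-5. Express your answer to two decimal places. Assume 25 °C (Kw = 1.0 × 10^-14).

pH = 5.14

(CH3)3NH+ is the conjugate acid of the weak base (CH3)3N.
Ka = Kw/Kb = 1.0×10^-14 / 6.4 × 10^-5 = 1.56 × 10^-10
From the ICE table, Ka = [H+]²/(0.34 − [H+]) = 1.56 × 10^-10.
Assume [H+] ≪ 0.34: [H+] ≈ √(1.56 × 10^-10 × 0.34) = 7.28 × 10^-6 M
([H+]/C₀ = 0.0021% < 5%, so the approximation holds.)
pH = −log(7.28 × 10^-6) = 5.14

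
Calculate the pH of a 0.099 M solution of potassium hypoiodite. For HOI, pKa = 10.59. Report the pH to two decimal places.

OI- is the conjugate base of the weak acid HOI.
Ka = 10^(−10.59) = 2.57 × 10^-11
Kb = Kw/Ka = 1.0×10^-14 / 2.57 × 10^-11 = 3.89 × 10^-4
Kb = x²/(0.099 − x) = 3.89 × 10^-4
The 5% rule fails; solving x² + Kb·x − Kb·C₀ = 0 exactly:
x = (−Kb + √(Kb² + 4·Kb·C₀))/2 = 6.01 × 10^-3 M
pOH = 2.22, so pH = 14.00 − pOH = 11.78

pH = 11.78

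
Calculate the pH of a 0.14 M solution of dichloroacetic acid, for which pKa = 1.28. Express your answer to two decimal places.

Cl2CHCOOH ⇌ Cl2CHCOO- + H+
Ka = 10^(−1.28) = 5.25 × 10^-2
From the ICE table, Ka = x²/(0.14 − x) = 5.25 × 10^-2.
x is not negligible relative to C₀; solve x² + 0.0525·x − 0.00735 = 0.
x = (−Ka + √(Ka² + 4·Ka·C₀))/2 = 6.34 × 10^-2 M
pH = −log[H+] = −log(6.34 × 10^-2) = 1.20

pH = 1.20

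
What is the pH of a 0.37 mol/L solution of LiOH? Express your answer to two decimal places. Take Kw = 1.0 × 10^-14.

pH = 13.57

LiOH is a strong base; [OH-] = 0.37 M.
pOH = -log(0.37) = 0.43
pH = 14.00 - 0.43 = 13.57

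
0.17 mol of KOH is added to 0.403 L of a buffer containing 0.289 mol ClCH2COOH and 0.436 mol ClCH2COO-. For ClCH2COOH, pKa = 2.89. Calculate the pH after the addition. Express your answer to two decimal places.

After neutralization: n(ClCH2COOH) = 0.119 mol, n(ClCH2COO-) = 0.606 mol.
pH = pKa + log(n_ClCH2COO-/n_ClCH2COOH) = 2.89 + log(0.606/0.119) = 2.89 + (+0.707)

pH = 3.60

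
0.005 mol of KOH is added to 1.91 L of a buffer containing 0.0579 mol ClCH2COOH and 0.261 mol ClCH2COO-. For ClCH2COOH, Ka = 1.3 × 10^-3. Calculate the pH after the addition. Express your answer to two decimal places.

After neutralization: n(ClCH2COOH) = 0.0529 mol, n(ClCH2COO-) = 0.266 mol.
pKa = −log(1.3 × 10^-3) = 2.886
Henderson–Hasselbalch with mole ratio 0.266/0.0529: pH = 2.886 + (+0.701)

pH = 3.59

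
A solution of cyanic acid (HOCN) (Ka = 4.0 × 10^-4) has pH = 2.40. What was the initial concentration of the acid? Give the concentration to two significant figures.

[H+] = 10^(-2.40) = 3.98 × 10^-3 M = x
Ka = x²/(C₀ − x) ⇒ C₀ = x + x²/Ka
C₀ = 3.98 × 10^-3 + (3.98 × 10^-3)²/(4.0 × 10^-4) = 4.36 × 10^-2 M

C₀ = 4.4 × 10^-2 M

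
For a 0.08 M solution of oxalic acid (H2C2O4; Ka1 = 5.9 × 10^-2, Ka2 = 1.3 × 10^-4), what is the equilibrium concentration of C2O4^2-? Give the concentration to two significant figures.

1.3 × 10^-4 M

First ionization gives [H+] ≈ [HC2O4-] = 4.53 × 10^-2 M.
Second step: Ka2 = [H+][C2O4^2-]/[HC2O4-] ≈ [C2O4^2-] (since [H+] ≈ [HC2O4-]).
So [C2O4^2-] ≈ Ka2.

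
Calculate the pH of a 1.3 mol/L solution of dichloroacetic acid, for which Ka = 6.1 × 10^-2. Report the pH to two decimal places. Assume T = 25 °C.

pH = 0.60

Cl2CHCOOH ⇌ Cl2CHCOO- + H+
From the ICE table, Ka = [H+]²/(1.3 − [H+]) = 6.1 × 10^-2.
The 5% rule fails; solving [H+]² + Ka·[H+] − Ka·C₀ = 0 exactly:
[H+] = (−Ka + √(Ka² + 4·Ka·C₀))/2 = 2.53 × 10^-1 M
pH = −log(2.53 × 10^-1) = 0.60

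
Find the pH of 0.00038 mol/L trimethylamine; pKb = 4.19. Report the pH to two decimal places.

(CH3)3N + H2O ⇌ (CH3)3NH+ + OH-
Kb = 10^(−4.19) = 6.46 × 10^-5
Kb = x²/(0.00038 − x) = 6.46 × 10^-5
x is not negligible relative to C₀; solve x² + 6.46e-05·x − 2.45e-08 = 0.
x = (−Kb + √(Kb² + 4·Kb·C₀))/2 = 1.28 × 10^-4 M
pOH = 3.89, so pH = 14.00 − pOH = 10.11

pH = 10.11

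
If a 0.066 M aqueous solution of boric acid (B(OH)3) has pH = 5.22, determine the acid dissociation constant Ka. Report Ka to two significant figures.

[H+] = 10^(-5.22) = 6.03 × 10^-6 M
At equilibrium [HA] = 0.066 − 6.03 × 10^-6 = 6.60 × 10^-2 M
Ka = [H+][A-]/[HA] = (6.03 × 10^-6)² / 6.60 × 10^-2 = 5.5 × 10^-10

Ka = 5.5 × 10^-10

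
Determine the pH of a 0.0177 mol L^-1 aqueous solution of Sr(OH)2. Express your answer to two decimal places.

Sr(OH)2 is a strong base (each formula unit releases 2 OH-); [OH-] = 0.0354 M.
pOH = -log(0.0354) = 1.45
pH = 14.00 - 1.45 = 12.55

pH = 12.55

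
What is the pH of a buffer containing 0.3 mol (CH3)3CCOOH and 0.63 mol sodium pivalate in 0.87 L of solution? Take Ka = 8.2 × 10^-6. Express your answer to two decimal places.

pH = 5.41

pKa = −log(8.2 × 10^-6) = 5.086
Using pH = pKa + log([base]/[acid]) with [base]/[acid] = 0.63/0.3:
pH = 5.086 + (+0.322) = 5.41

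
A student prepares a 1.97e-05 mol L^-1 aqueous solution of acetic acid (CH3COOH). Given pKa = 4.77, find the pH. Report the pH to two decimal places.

pH = 4.93

CH3COOH ⇌ CH3COO- + H+
Ka = 10^(−4.77) = 1.70 × 10^-5
Let x = [H+] at equilibrium. Ka = x²/(1.97e-05 − x).
Here C₀/Ka ≈ 1.16, so the small-x approximation fails. Use the quadratic:
x = [−1.7e-05 + √(1.7e-05² + 1.34e-09)]/2 = 1.17 × 10^-5 M
pH = −log(1.17 × 10^-5) = 4.93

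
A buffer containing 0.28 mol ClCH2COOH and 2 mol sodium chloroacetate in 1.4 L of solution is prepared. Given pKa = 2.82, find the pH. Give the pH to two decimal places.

pH = pKa + log([A⁻]/[HA]) = 2.82 + log(2/0.28)
pH = 2.82 + (+0.854) = 3.67

pH = 3.67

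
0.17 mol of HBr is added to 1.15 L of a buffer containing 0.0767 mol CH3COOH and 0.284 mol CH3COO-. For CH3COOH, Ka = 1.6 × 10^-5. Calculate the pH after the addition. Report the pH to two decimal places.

Added H+ converts CH3COO- to CH3COOH: CH3COOH → 0.247 mol, CH3COO- → 0.114 mol.
pKa = −log(1.6 × 10^-5) = 4.796
Henderson–Hasselbalch with mole ratio 0.114/0.247: pH = 4.796 + (-0.336)

pH = 4.46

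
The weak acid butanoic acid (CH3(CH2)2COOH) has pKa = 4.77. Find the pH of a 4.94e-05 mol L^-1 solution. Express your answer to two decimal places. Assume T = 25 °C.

CH3(CH2)2COOH ⇌ CH3(CH2)2COO- + H+
Ka = 10^(−4.77) = 1.70 × 10^-5
From the ICE table, Ka = [H+]²/(4.94e-05 − [H+]) = 1.70 × 10^-5.
[H+] is not negligible relative to C₀; solve [H+]² + 1.7e-05·[H+] − 8.4e-10 = 0.
[H+] = (−Ka + √(Ka² + 4·Ka·C₀))/2 = 2.17 × 10^-5 M
pH = −log[H+] = −log(2.17 × 10^-5) = 4.66

pH = 4.66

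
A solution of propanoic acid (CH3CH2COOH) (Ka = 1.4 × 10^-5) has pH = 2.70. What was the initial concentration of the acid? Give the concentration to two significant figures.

C₀ = 2.9 × 10^-1 M

[H+] = 10^(-2.70) = 2.00 × 10^-3 M = x
Ka = x²/(C₀ − x) ⇒ C₀ = x + x²/Ka
C₀ = 2.00 × 10^-3 + (2.00 × 10^-3)²/(1.4 × 10^-5) = 2.88 × 10^-1 M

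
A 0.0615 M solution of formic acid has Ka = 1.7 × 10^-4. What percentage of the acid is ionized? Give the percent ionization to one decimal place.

HCOOH ⇌ HCOO- + H+; let x = [H+] at equilibrium.
Solve x² + 0.00017x − 1.05e-05 = 0 → x = 3.15 × 10^-3 M
% ionization = x/C₀ × 100% = 3.15 × 10^-3/0.0615 × 100% = 5.1%

5.1%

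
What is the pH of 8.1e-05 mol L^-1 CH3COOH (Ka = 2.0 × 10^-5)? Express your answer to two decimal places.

pH = 4.50

CH3COOH ⇌ CH3COO- + H+
From the ICE table, Ka = [H+]²/(8.1e-05 − [H+]) = 2.0 × 10^-5.
The 5% rule fails; solving [H+]² + Ka·[H+] − Ka·C₀ = 0 exactly:
[H+] = [−2e-05 + √(2e-05² + 6.48e-09)]/2 = 3.15 × 10^-5 M
pH = −log[H+] = −log(3.15 × 10^-5) = 4.50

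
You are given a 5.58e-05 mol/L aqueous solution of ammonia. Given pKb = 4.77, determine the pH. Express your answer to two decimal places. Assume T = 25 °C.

NH3 + H2O ⇌ NH4+ + OH-
Kb = 10^(−4.77) = 1.70 × 10^-5
From the ICE table, Kb = [OH-]²/(5.58e-05 − [OH-]) = 1.70 × 10^-5.
[OH-] is not negligible relative to C₀; solve [OH-]² + 1.7e-05·[OH-] − 9.49e-10 = 0.
[OH-] = (−Kb + √(Kb² + 4·Kb·C₀))/2 = 2.35 × 10^-5 M
pOH = −log(2.35 × 10^-5) = 4.63; pH = 14.00 − 4.63 = 9.37

pH = 9.37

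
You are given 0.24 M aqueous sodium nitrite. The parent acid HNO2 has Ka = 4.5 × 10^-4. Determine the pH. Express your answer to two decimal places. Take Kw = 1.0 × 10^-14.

pH = 8.36

NO2- is the conjugate base of the weak acid HNO2.
Kb = Kw/Ka = 1.0×10^-14 / 4.5 × 10^-4 = 2.22 × 10^-11
Kb = [OH-]²/(0.24 − [OH-]) = 2.22 × 10^-11
Since Kb ≪ C₀, [OH-] ≈ √(Kb·C₀) = 2.31 × 10^-6 M.
Check: 0.00096% ionized — well under 5%, approximation valid.
pOH = −log(2.31 × 10^-6) = 5.64; pH = 14.00 − 5.64 = 8.36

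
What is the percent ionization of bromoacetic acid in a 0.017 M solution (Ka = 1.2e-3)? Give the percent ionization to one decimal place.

23.3%

BrCH2COOH ⇌ BrCH2COO- + H+; let x = [H+] at equilibrium.
Solve x² + 0.0012x − 2.04e-05 = 0 → x = 3.96 × 10^-3 M
Fraction ionized = 3.96 × 10^-3 / 0.017 = 0.2329 → 23.3%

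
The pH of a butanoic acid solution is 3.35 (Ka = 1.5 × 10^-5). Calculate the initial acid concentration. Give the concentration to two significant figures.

C₀ = 1.4 × 10^-2 M

[H+] = 10^(-3.35) = 4.47 × 10^-4 M = x
Ka = x²/(C₀ − x) ⇒ C₀ = x + x²/Ka
C₀ = 4.47 × 10^-4 + (4.47 × 10^-4)²/(1.5 × 10^-5) = 1.38 × 10^-2 M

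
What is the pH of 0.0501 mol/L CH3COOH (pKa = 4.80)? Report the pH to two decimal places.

pH = 3.05

CH3COOH ⇌ CH3COO- + H+
Ka = 10^(−4.80) = 1.58 × 10^-5
Ka = [H+]²/(0.0501 − [H+]) = 1.58 × 10^-5
Neglecting [H+] in the denominator: [H+] = √(1.58 × 10^-5 × 0.0501) = 8.90 × 10^-4 M
Check: 1.8% ionized — well under 5%, approximation valid.
pH = −log[H+] = −log(8.90 × 10^-4) = 3.05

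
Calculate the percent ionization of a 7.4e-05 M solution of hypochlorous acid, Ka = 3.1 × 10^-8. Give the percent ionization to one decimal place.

2.0%

HOCl ⇌ OCl- + H+; let x = [H+] at equilibrium.
x ≈ √(Ka·C₀) = √(3.1 × 10^-8 × 7.4e-05) = 1.51 × 10^-6 M
% ionization = x/C₀ × 100% = 1.51 × 10^-6/7.4e-05 × 100% = 2.0%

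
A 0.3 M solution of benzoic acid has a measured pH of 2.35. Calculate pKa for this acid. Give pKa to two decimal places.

pKa = 4.17

[H+] = 10^(-2.35) = 4.47 × 10^-3 M
At equilibrium [HA] = 0.3 − 4.47 × 10^-3 = 2.96 × 10^-1 M
Ka = [H+][A-]/[HA] = (4.47 × 10^-3)² / 2.96 × 10^-1 = 6.75 × 10^-5
pKa = -log(6.75 × 10^-5) = 4.17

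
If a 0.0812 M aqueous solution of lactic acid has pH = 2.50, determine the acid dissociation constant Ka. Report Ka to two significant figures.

[H+] = 10^(-2.50) = 3.16 × 10^-3 M
At equilibrium [HA] = 0.0812 − 3.16 × 10^-3 = 7.80 × 10^-2 M
Ka = [H+][A-]/[HA] = (3.16 × 10^-3)² / 7.80 × 10^-2 = 1.3 × 10^-4

Ka = 1.3 × 10^-4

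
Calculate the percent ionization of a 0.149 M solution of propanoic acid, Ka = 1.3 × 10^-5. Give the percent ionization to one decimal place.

CH3CH2COOH ⇌ CH3CH2COO- + H+; let x = [H+] at equilibrium.
x ≈ √(Ka·C₀) = √(1.3 × 10^-5 × 0.149) = 1.39 × 10^-3 M
% ionization = x/C₀ × 100% = 1.39 × 10^-3/0.149 × 100% = 0.9%

0.9%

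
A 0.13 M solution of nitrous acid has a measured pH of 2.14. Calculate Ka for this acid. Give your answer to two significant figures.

[H+] = 10^(-2.14) = 7.24 × 10^-3 M
At equilibrium [HA] = 0.13 − 7.24 × 10^-3 = 1.23 × 10^-1 M
Ka = [H+][A-]/[HA] = (7.24 × 10^-3)² / 1.23 × 10^-1 = 4.3 × 10^-4

Ka = 4.3 × 10^-4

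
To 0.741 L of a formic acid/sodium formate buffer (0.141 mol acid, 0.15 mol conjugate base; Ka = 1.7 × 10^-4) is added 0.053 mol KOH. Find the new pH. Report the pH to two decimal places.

pH = 4.13

After neutralization: n(HCOOH) = 0.088 mol, n(HCOO-) = 0.203 mol.
pKa = −log(1.7 × 10^-4) = 3.770
Henderson–Hasselbalch with mole ratio 0.203/0.088: pH = 3.770 + (+0.363)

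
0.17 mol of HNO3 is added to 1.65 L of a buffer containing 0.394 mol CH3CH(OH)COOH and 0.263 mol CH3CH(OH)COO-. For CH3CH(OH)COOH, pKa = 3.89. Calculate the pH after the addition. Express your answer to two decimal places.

Added H+ converts CH3CH(OH)COO- to CH3CH(OH)COOH: CH3CH(OH)COOH → 0.564 mol, CH3CH(OH)COO- → 0.093 mol.
Henderson–Hasselbalch with mole ratio 0.093/0.564: pH = 3.89 + (-0.783)

pH = 3.11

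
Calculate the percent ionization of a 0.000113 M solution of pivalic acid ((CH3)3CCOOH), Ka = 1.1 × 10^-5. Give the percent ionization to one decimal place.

26.7%

(CH3)3CCOOH ⇌ (CH3)3CCOO- + H+; let x = [H+] at equilibrium.
Ka = x²/(C₀ − x); solving the quadratic gives x = 3.02 × 10^-5 M.
Fraction ionized = 3.02 × 10^-5 / 0.000113 = 0.2673 → 26.7%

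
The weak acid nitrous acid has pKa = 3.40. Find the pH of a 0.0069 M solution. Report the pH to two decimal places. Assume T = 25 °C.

HNO2 ⇌ NO2- + H+
Ka = 10^(−3.40) = 3.98 × 10^-4
From the ICE table, Ka = x²/(0.0069 − x) = 3.98 × 10^-4.
The 5% rule fails; solving x² + Ka·x − Ka·C₀ = 0 exactly:
x = [−0.000398 + √(0.000398² + 1.1e-05)]/2 = 1.47 × 10^-3 M
pH = −log[H+] = −log(1.47 × 10^-3) = 2.83

pH = 2.83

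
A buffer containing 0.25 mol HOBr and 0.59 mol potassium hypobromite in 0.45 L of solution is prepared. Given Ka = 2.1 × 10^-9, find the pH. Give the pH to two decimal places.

pH = 9.05

pKa = −log(2.1 × 10^-9) = 8.678
pH = pKa + log([A⁻]/[HA]) = 8.678 + log(0.59/0.25)
pH = 8.678 + (+0.373) = 9.05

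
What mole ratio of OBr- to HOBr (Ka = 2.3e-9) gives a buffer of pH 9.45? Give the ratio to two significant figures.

ratio = 6.5

pKa = -log(2.3 × 10^-9) = 8.638
pH = pKa + log(r) ⇒ log(r) = 9.45 − 8.638 = +0.812
r = [OBr-]/[HOBr] = 10^(+0.812) = 6.49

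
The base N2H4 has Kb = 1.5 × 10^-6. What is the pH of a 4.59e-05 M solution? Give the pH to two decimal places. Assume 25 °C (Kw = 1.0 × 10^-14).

pH = 8.88

N2H4 + H2O ⇌ N2H5+ + OH-
Kb = [OH-]²/(4.59e-05 − [OH-]) = 1.5 × 10^-6
[OH-] is not negligible relative to C₀; solve [OH-]² + 1.5e-06·[OH-] − 6.89e-11 = 0.
[OH-] = (−Kb + √(Kb² + 4·Kb·C₀))/2 = 7.58 × 10^-6 M
pOH = −log(7.58 × 10^-6) = 5.12; pH = 14.00 − 5.12 = 8.88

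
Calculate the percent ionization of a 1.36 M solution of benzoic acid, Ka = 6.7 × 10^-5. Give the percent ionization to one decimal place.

C6H5COOH ⇌ C6H5COO- + H+; let x = [H+] at equilibrium.
x ≈ √(Ka·C₀) = √(6.7 × 10^-5 × 1.36) = 9.55 × 10^-3 M
% ionization = x/C₀ × 100% = 9.55 × 10^-3/1.36 × 100% = 0.7%

0.7%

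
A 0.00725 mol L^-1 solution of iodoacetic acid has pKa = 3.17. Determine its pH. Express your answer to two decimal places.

ICH2COOH ⇌ ICH2COO- + H+
Ka = 10^(−3.17) = 6.76 × 10^-4
From the ICE table, Ka = [H+]²/(0.00725 − [H+]) = 6.76 × 10^-4.
Here C₀/Ka ≈ 10.7, so the small-[H+] approximation fails. Use the quadratic:
[H+] = [−0.000676 + √(0.000676² + 1.96e-05)]/2 = 1.90 × 10^-3 M
pH = −log[H+] = −log(1.90 × 10^-3) = 2.72

pH = 2.72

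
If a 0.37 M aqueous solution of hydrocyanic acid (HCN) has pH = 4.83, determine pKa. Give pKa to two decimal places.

pKa = 9.23

[H+] = 10^(-4.83) = 1.48 × 10^-5 M
At equilibrium [HA] = 0.37 − 1.48 × 10^-5 = 3.70 × 10^-1 M
Ka = [H+][A-]/[HA] = (1.48 × 10^-5)² / 3.70 × 10^-1 = 5.92 × 10^-10
pKa = -log(5.92 × 10^-10) = 9.23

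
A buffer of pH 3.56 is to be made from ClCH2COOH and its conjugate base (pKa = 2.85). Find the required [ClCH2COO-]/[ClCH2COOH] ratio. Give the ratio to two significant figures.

ratio = 5.1

pH = pKa + log(r) ⇒ log(r) = 3.56 − 2.85 = +0.71
r = [ClCH2COO-]/[ClCH2COOH] = 10^(+0.71) = 5.13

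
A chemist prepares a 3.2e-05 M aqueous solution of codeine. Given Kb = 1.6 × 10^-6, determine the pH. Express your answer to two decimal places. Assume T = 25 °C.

pH = 8.81

C18H21NO3 + H2O ⇌ C18H22NO3+ + OH-
From the ICE table, Kb = x²/(3.2e-05 − x) = 1.6 × 10^-6.
The 5% rule fails; solving x² + Kb·x − Kb·C₀ = 0 exactly:
x = [−1.6e-06 + √(1.6e-06² + 2.05e-10)]/2 = 6.40 × 10^-6 M
pOH = −log(6.40 × 10^-6) = 5.19; pH = 14.00 − 5.19 = 8.81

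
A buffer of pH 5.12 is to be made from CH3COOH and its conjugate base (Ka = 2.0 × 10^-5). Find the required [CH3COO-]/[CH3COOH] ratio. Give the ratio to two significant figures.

pKa = -log(2.0 × 10^-5) = 4.699
pH = pKa + log(r) ⇒ log(r) = 5.12 − 4.699 = +0.421
r = [CH3COO-]/[CH3COOH] = 10^(+0.421) = 2.64

ratio = 2.6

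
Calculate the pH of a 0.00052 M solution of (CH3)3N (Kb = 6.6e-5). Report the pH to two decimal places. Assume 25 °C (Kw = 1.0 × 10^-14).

pH = 10.19

(CH3)3N + H2O ⇌ (CH3)3NH+ + OH-
Kb = x²/(0.00052 − x) = 6.6 × 10^-5
The 5% rule fails; solving x² + Kb·x − Kb·C₀ = 0 exactly:
x = (−Kb + √(Kb² + 4·Kb·C₀))/2 = 1.55 × 10^-4 M
pOH = 3.81, so pH = 14.00 − pOH = 10.19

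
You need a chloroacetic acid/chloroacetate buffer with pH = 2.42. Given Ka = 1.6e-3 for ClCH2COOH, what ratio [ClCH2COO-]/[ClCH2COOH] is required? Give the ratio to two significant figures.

ratio = 0.42

pKa = -log(1.6 × 10^-3) = 2.796
pH = pKa + log(r) ⇒ log(r) = 2.42 − 2.796 = -0.376
r = [ClCH2COO-]/[ClCH2COOH] = 10^(-0.376) = 0.421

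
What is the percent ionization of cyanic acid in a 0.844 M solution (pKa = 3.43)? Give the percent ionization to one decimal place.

2.1%

HOCN ⇌ OCN- + H+; let x = [H+] at equilibrium.
Ka = 10^(−3.43) = 3.72 × 10^-4
x ≈ √(Ka·C₀) = √(3.72 × 10^-4 × 0.844) = 1.77 × 10^-2 M
Fraction ionized = 1.77 × 10^-2 / 0.844 = 0.0210 → 2.1%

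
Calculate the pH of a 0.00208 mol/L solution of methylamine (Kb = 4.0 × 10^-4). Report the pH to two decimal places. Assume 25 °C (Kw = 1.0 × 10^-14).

CH3NH2 + H2O ⇌ CH3NH3+ + OH-
Kb = x²/(0.00208 − x) = 4.0 × 10^-4
x is not negligible relative to C₀; solve x² + 0.0004·x − 8.32e-07 = 0.
x = [−0.0004 + √(0.0004² + 3.33e-06)]/2 = 7.34 × 10^-4 M
pOH = −log(7.34 × 10^-4) = 3.13; pH = 14.00 − 3.13 = 10.87

pH = 10.87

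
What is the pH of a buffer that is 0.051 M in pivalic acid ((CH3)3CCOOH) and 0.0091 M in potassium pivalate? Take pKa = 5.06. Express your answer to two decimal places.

pH = 4.31

Henderson–Hasselbalch: pH = pKa + log([(CH3)3CCOO-]/[(CH3)3CCOOH]) = 5.06 + log(0.0091/0.051)
pH = 5.06 + (-0.749) = 4.31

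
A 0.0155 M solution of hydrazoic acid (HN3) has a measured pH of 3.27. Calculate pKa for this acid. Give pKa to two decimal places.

pKa = 4.72

[H+] = 10^(-3.27) = 5.37 × 10^-4 M
At equilibrium [HA] = 0.0155 − 5.37 × 10^-4 = 1.50 × 10^-2 M
Ka = [H+][A-]/[HA] = (5.37 × 10^-4)² / 1.50 × 10^-2 = 1.92 × 10^-5
pKa = -log(1.92 × 10^-5) = 4.72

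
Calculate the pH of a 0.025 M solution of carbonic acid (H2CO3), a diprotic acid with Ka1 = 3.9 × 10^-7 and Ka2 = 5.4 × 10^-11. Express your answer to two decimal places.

Since Ka1 ≫ Ka2, the first ionization dominates [H+].
Ka1 = x²/(0.025 − x) = 3.9 × 10^-7
x ≈ √(3.9 × 10^-7 × 0.025) = 9.87 × 10^-5 M
pH = −log(9.87 × 10^-5) = 4.01

pH = 4.01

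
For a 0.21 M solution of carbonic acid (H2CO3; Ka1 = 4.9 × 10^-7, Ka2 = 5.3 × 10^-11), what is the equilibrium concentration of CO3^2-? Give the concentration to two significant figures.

First ionization gives [H+] ≈ [HCO3-] = 3.21 × 10^-4 M.
Second step: Ka2 = [H+][CO3^2-]/[HCO3-] ≈ [CO3^2-] (since [H+] ≈ [HCO3-]).
So [CO3^2-] ≈ Ka2.

5.3 × 10^-11 M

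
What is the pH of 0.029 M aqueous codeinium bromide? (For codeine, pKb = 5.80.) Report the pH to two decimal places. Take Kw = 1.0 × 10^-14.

pH = 4.87

C18H22NO3+ is the conjugate acid of the weak base C18H21NO3.
Kb = 10^(−5.80) = 1.58 × 10^-6
Ka = Kw/Kb = 1.0×10^-14 / 1.58 × 10^-6 = 6.33 × 10^-9
From the ICE table, Ka = [H+]²/(0.029 − [H+]) = 6.33 × 10^-9.
Assume [H+] ≪ 0.029: [H+] ≈ √(6.33 × 10^-9 × 0.029) = 1.35 × 10^-5 M
Check: 0.047% ionized — well under 5%, approximation valid.
pH = −log[H+] = −log(1.35 × 10^-5) = 4.87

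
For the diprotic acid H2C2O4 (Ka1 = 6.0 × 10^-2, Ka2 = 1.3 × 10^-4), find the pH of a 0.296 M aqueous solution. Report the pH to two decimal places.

pH = 0.97

Since Ka1 ≫ Ka2, the first ionization dominates [H+].
Ka1 = x²/(0.296 − x) = 6.0 × 10^-2
Solving the quadratic: x = (−Ka1 + √(Ka1² + 4·Ka1·C₀))/2 = 1.07 × 10^-1 M
pH = −log(1.07 × 10^-1) = 0.97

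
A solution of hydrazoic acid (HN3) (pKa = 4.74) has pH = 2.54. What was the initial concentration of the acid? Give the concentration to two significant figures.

C₀ = 4.6 × 10^-1 M

[H+] = 10^(-2.54) = 2.88 × 10^-3 M = x
Ka = 10^(−4.74) = 1.82 × 10^-5
Ka = x²/(C₀ − x) ⇒ C₀ = x + x²/Ka
C₀ = 2.88 × 10^-3 + (2.88 × 10^-3)²/(1.82 × 10^-5) = 4.59 × 10^-1 M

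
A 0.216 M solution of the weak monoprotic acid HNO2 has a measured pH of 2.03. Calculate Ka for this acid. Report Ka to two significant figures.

[H+] = 10^(-2.03) = 9.33 × 10^-3 M
At equilibrium [HA] = 0.216 − 9.33 × 10^-3 = 2.07 × 10^-1 M
Ka = [H+][A-]/[HA] = (9.33 × 10^-3)² / 2.07 × 10^-1 = 4.2 × 10^-4

Ka = 4.2 × 10^-4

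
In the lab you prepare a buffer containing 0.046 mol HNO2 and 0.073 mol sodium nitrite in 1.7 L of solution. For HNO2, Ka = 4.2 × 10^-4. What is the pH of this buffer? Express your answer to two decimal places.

pKa = −log(4.2 × 10^-4) = 3.377
Using pH = pKa + log([base]/[acid]) with [base]/[acid] = 0.073/0.046:
pH = 3.377 + (+0.201) = 3.58

pH = 3.58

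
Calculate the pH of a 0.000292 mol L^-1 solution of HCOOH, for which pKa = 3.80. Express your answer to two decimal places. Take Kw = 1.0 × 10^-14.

HCOOH ⇌ HCOO- + H+
Ka = 10^(−3.80) = 1.58 × 10^-4
Let x = [H+] at equilibrium. Ka = x²/(0.000292 − x).
The 5% rule fails; solving x² + Ka·x − Ka·C₀ = 0 exactly:
x = [−0.000158 + √(0.000158² + 1.85e-07)]/2 = 1.50 × 10^-4 M
pH = −log(1.50 × 10^-4) = 3.82

pH = 3.82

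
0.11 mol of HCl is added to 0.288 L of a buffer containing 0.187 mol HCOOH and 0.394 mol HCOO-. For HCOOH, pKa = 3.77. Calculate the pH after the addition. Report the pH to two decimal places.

After neutralization: n(HCOOH) = 0.297 mol, n(HCOO-) = 0.284 mol.
pH = pKa + log(n_HCOO-/n_HCOOH) = 3.77 + log(0.284/0.297) = 3.77 + (-0.019)

pH = 3.75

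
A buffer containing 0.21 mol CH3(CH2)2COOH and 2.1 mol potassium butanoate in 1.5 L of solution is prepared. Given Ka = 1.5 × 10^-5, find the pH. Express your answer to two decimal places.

pH = 5.82

pKa = −log(1.5 × 10^-5) = 4.824
Henderson–Hasselbalch: pH = pKa + log([CH3(CH2)2COO-]/[CH3(CH2)2COOH]) = 4.824 + log(2.1/0.21)
pH = 4.824 + (+1.000) = 5.82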